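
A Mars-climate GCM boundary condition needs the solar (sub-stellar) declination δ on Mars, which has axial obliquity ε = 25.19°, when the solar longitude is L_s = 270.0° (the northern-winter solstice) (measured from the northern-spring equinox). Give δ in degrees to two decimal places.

sin δ = sin ε · sin L_s = sin 25.19° × sin 270.0° = -0.425621.
δ = arcsin(-0.425621) = -25.19°.

δ = -25.19°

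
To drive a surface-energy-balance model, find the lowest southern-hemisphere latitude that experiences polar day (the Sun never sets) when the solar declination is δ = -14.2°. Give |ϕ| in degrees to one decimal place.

Polar day requires cos h₀ = −tan ϕ tan δ ≤ −1, i.e. tan ϕ tan δ ≥ 1.
The boundary is |tan ϕ| · |tan δ| = 1, so |ϕ| = 90° − |δ| = 90° − 14.2° = 75.8° in the southern hemisphere.

|ϕ| = 75.8°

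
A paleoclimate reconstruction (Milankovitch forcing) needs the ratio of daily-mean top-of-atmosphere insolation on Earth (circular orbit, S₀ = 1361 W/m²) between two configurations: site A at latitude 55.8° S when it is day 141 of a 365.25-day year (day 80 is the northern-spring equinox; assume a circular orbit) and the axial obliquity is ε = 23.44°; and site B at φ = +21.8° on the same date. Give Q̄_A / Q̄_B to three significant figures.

— Configuration A (φ=-55.8°):
Solar longitude: λ_s = 360° × (141 − 80)/365.25 = 60.123°.
sin δ = sin 23.44° × sin 60.123° = 0.34492, so δ = +20.177°.
cos H₀ = −tan(-55.8°) tan(+20.177°) = 0.5407, H₀ = 0.9995 rad.
Bracket: H₀ sin φ sin δ + cos φ cos δ sin H₀ = 0.9995×-0.82708×0.34492 + 0.56208×0.93863×0.84120 = -0.285134 + 0.443805 = 0.158671.
Q̄ = (S₀/π) × [bracket] = (1361/π) × 0.158671 = 68.739 W/m².
— Configuration B (φ=+21.8°):
cos H₀ = −tan(+21.8°) tan(+20.177°) = -0.1470, H₀ = 1.7183 rad.
Bracket: H₀ sin φ sin δ + cos φ cos δ sin H₀ = 1.7183×0.37137×0.34492 + 0.92849×0.93863×0.98914 = 0.220102 + 0.862044 = 1.082146.
Q̄ = (S₀/π) × [bracket] = (1361/π) × 1.082146 = 468.81 W/m².
Ratio Q̄_A / Q̄_B = 68.739 / 468.81 = 0.1466.

Q̄_A / Q̄_B ≈ 0.147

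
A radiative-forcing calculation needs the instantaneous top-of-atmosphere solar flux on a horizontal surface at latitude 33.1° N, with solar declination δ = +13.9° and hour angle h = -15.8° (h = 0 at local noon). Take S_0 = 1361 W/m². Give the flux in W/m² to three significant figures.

cos θ_z = sin ϕ sin δ + cos ϕ cos δ cos h = 0.131189 + 0.782464 = 0.913653.
Flux = S_0 · cos θ_z = 1361 × 0.913653 = 1243 W/m².

1.24e+03 W/m²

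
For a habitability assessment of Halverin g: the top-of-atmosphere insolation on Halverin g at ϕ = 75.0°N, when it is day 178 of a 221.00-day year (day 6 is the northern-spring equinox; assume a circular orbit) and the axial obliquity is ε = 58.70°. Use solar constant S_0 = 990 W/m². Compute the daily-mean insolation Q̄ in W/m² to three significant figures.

Solar longitude: L_s = 360° × (178 − 6)/221.00 = 280.181°.
sin δ = sin 58.70° × sin 280.181° = -0.84100, so δ = -57.246°.
cos h₀ = −tan(+75.0°) tan(-57.246°) = 5.8013 ≥ 1 ⇒ polar night, h₀ = 0 and Q̄ = 0.

Q̄ ≈ 0.00 W/m²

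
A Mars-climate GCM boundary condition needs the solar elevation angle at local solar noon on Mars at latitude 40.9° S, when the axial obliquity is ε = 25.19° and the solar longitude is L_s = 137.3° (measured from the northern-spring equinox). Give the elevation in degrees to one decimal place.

32.3°

Solar declination: sin δ = sin ε · sin L_s = sin 25.19° × sin 137.3° = 0.28864, so δ = +16.777°.
At local noon the hour angle is zero, so the zenith angle equals |ϕ − δ| = |-40.9° − (+16.777°)| = 57.677°.
Elevation = 90° − 57.677° = 32.3°.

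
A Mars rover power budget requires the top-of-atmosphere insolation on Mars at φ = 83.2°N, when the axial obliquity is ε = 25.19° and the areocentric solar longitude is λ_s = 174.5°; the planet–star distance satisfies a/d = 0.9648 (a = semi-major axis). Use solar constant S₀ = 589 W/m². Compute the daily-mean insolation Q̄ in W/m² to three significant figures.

Q̄ ≈ 33.0 W/m²

sin δ = sin 25.19° × sin 174.5° = 0.04079, so δ = +2.338°.
cos H₀ = −tan(+83.2°) tan(+2.338°) = -0.3424, H₀ = 1.9203 rad.
Bracket: H₀ sin φ sin δ + cos φ cos δ sin H₀ = 1.9203×0.99297×0.04079 + 0.11840×0.99917×0.93956 = 0.077778 + 0.111152 = 0.188930.
Inverse-square distance factor (a/d)² = 0.9648² = 0.930839.
Q̄ = (S₀/π) × 0.930839 × [bracket] = (589/π) × 0.930839 × 0.188930 = 32.97 W/m².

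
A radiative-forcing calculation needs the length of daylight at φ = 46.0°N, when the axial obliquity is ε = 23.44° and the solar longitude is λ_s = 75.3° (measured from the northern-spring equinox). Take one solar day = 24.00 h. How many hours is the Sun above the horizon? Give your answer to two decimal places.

15.41 h

Solar declination: sin δ = sin ε · sin λ_s = sin 23.44° × sin 75.3° = 0.38477, so δ = +22.629°.
cos H₀ = −tan φ · tan δ = −tan(+46.0°) × tan(+22.629°) = -0.4317, so H₀ = 2.0171 rad = 115.57°.
Daylight = 2H₀/(2π) × 24.00 h = (2.0171/π) × 24.00 = 15.41 h.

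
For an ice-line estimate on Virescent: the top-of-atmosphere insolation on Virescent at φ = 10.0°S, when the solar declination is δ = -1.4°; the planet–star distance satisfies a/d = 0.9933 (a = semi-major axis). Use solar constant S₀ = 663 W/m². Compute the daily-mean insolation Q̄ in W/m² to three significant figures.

cos H₀ = −tan(-10.0°) tan(-1.400°) = -0.0043, H₀ = 1.5751 rad.
Bracket: H₀ sin φ sin δ + cos φ cos δ sin H₀ = 1.5751×-0.17365×-0.02443 + 0.98481×0.99970×0.99999 = 0.006682 + 0.984505 = 0.991187.
Inverse-square distance factor (a/d)² = 0.9933² = 0.986645.
Q̄ = (S₀/π) × 0.986645 × [bracket] = (663/π) × 0.986645 × 0.991187 = 206.4 W/m².

Q̄ ≈ 206 W/m²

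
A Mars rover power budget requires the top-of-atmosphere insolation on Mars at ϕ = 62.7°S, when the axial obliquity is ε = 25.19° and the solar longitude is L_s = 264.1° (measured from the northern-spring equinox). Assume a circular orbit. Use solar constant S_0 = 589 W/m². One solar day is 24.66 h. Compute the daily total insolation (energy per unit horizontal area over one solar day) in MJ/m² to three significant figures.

Solar declination: sin δ = sin ε · sin L_s = sin 25.19° × sin 264.1° = -0.42337, so δ = -25.047°.
cos h₀ = −tan(-62.7°) tan(-25.047°) = -0.9054, h₀ = 2.7031 rad.
Bracket: h₀ sin ϕ sin δ + cos ϕ cos δ sin h₀ = 2.7031×-0.88862×-0.42337 + 0.45865×0.90596×0.42455 = 1.016947 + 0.176408 = 1.193355.
Q̄ = (S_0/π) × [bracket] = (589/π) × 1.193355 = 223.74 W/m².
Daily total = Q̄ × 24.66 h × 3600 s/h = 223.74 × 24.66 × 3600 / 10⁶ = 19.86 MJ/m².

19.9 MJ/m²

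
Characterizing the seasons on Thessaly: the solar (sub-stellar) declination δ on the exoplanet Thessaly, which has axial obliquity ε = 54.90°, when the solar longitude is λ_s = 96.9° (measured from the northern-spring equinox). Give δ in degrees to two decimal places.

δ = +54.31°

sin δ = sin ε · sin λ_s = sin 54.90° × sin 96.9° = 0.812224.
δ = arcsin(0.812224) = +54.31°.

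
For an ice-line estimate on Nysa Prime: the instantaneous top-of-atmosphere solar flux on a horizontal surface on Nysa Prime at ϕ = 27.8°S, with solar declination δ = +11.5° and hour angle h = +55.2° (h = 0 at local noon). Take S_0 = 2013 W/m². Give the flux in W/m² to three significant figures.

cos θ_z = sin ϕ sin δ + cos ϕ cos δ cos h = -0.092983 + 0.494708 = 0.401725.
Flux = S_0 · cos θ_z = 2013 × 0.401725 = 808.7 W/m².

809 W/m²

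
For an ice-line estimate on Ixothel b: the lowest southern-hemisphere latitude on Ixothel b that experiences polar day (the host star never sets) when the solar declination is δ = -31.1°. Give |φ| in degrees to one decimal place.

Polar day requires cos H₀ = −tan φ tan δ ≤ −1, i.e. tan φ tan δ ≥ 1.
The boundary is |tan φ| · |tan δ| = 1, so |φ| = 90° − |δ| = 90° − 31.1° = 58.9° in the southern hemisphere.

|φ| = 58.9°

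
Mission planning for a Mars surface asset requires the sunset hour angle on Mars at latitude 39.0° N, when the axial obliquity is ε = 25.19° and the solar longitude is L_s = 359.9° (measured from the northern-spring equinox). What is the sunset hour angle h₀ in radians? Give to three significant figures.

Solar declination: sin δ = sin ε · sin L_s = sin 25.19° × sin 359.9° = -0.00074, so δ = -0.043°.
cos h₀ = −tan ϕ · tan δ = −tan(+39.0°) × tan(-0.043°) = 0.0006, so h₀ = 1.5702 rad = 89.97°.

h₀ = 1.57 rad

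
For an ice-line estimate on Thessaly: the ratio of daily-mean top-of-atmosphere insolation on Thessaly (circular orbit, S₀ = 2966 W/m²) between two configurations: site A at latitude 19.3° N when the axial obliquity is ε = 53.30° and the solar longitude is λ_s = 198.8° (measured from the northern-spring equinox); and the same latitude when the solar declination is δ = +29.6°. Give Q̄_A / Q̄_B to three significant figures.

Q̄_A / Q̄_B ≈ 0.715

— Configuration A (φ=+19.3°):
Solar declination: sin δ = sin ε · sin λ_s = sin 53.30° × sin 198.8° = -0.25838, so δ = -14.974°.
cos H₀ = −tan(+19.3°) tan(-14.974°) = 0.0937, H₀ = 1.4770 rad.
Bracket: H₀ sin φ sin δ + cos φ cos δ sin H₀ = 1.4770×0.33051×-0.25838 + 0.94380×0.96604×0.99560 = -0.126132 + 0.907737 = 0.781605.
Q̄ = (S₀/π) × [bracket] = (2966/π) × 0.781605 = 737.92 W/m².
— Configuration B (φ=+19.3°):
cos H₀ = −tan(+19.3°) tan(+29.600°) = -0.1989, H₀ = 1.7711 rad.
Bracket: H₀ sin φ sin δ + cos φ cos δ sin H₀ = 1.7711×0.33051×0.49394 + 0.94380×0.86949×0.98001 = 0.289136 + 0.804220 = 1.093356.
Q̄ = (S₀/π) × [bracket] = (2966/π) × 1.093356 = 1032.2 W/m².
Ratio Q̄_A / Q̄_B = 737.92 / 1032.2 = 0.7149.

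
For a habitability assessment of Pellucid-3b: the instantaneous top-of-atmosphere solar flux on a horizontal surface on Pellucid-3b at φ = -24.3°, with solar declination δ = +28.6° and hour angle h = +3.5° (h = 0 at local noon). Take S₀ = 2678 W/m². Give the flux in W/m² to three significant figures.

cos θ_z = sin φ sin δ + cos φ cos δ cos h = -0.196989 + 0.798704 = 0.601715.
Flux = S₀ · cos θ_z = 2678 × 0.601715 = 1611 W/m².

1.61e+03 W/m²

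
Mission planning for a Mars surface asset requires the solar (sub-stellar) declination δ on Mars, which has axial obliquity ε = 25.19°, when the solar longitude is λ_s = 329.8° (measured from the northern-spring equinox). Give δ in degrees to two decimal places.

δ = -12.36°

sin δ = sin ε · sin λ_s = sin 25.19° × sin 329.8° = -0.214096.
δ = arcsin(-0.214096) = -12.36°.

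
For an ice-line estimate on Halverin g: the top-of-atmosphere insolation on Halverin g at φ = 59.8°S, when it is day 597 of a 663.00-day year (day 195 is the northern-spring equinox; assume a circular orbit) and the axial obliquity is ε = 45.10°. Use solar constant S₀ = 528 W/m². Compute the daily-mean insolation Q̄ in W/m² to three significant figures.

Q̄ ≈ 205 W/m²

Solar longitude: λ_s = 360° × (597 − 195)/663.00 = 218.281°.
sin δ = sin 45.10° × sin 218.281° = -0.43883, so δ = -26.029°.
cos H₀ = −tan(-59.8°) tan(-26.029°) = -0.8391, H₀ = 2.5664 rad.
Bracket: H₀ sin φ sin δ + cos φ cos δ sin H₀ = 2.5664×-0.86427×-0.43883 + 0.50302×0.89857×0.54400 = 0.973352 + 0.245887 = 1.219239.
Q̄ = (S₀/π) × [bracket] = (528/π) × 1.219239 = 204.9 W/m².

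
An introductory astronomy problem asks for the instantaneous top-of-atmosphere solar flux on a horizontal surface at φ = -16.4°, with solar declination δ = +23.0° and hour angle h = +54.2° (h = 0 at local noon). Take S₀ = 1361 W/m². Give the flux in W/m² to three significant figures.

cos θ_z = sin φ sin δ + cos φ cos δ cos h = -0.110320 + 0.516549 = 0.406229.
Flux = S₀ · cos θ_z = 1361 × 0.406229 = 552.9 W/m².

553 W/m²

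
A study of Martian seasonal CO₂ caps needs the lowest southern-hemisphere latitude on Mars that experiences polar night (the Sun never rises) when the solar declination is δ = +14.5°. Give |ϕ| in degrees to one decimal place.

Polar night requires cos h₀ = −tan ϕ tan δ ≥ 1, i.e. tan ϕ tan δ ≤ −1.
The boundary is |tan ϕ| · |tan δ| = 1, so |ϕ| = 90° − |δ| = 90° − 14.5° = 75.5° in the southern hemisphere.

|ϕ| = 75.5°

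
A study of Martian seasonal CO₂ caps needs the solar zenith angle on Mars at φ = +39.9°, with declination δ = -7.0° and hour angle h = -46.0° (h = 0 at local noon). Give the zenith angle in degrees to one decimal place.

cos θ_z = sin φ sin δ + cos φ cos δ cos h = -0.078173 + 0.528945 = 0.450772.
θ_z = arccos(0.450772) = 63.2°.

θ_z = 63.2°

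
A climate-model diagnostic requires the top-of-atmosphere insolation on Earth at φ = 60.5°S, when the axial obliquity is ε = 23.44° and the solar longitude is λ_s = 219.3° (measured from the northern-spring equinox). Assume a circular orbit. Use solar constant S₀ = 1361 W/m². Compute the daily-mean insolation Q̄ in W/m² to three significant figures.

Solar declination: sin δ = sin ε · sin λ_s = sin 23.44° × sin 219.3° = -0.25195, so δ = -14.593°.
cos H₀ = −tan(-60.5°) tan(-14.593°) = -0.4602, H₀ = 2.0490 rad.
Bracket: H₀ sin φ sin δ + cos φ cos δ sin H₀ = 2.0490×-0.87036×-0.25195 + 0.49242×0.96774×0.88783 = 0.449319 + 0.423082 = 0.872401.
Q̄ = (S₀/π) × [bracket] = (1361/π) × 0.872401 = 377.9 W/m².

Q̄ ≈ 378 W/m²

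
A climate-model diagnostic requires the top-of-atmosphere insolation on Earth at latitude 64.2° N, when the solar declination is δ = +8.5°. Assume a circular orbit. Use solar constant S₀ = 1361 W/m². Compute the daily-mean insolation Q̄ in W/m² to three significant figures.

cos H₀ = −tan(+64.2°) tan(+8.500°) = -0.3092, H₀ = 1.8851 rad.
Bracket: H₀ sin φ sin δ + cos φ cos δ sin H₀ = 1.8851×0.90032×0.14781 + 0.43523×0.98902×0.95101 = 0.250862 + 0.409363 = 0.660225.
Q̄ = (S₀/π) × [bracket] = (1361/π) × 0.660225 = 286.0 W/m².

Q̄ ≈ 286 W/m²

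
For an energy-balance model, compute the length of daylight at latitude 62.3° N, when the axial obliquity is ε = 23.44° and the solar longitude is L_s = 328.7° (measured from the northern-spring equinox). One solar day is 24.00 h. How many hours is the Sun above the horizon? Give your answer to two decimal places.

Solar declination: sin δ = sin ε · sin L_s = sin 23.44° × sin 328.7° = -0.20666, so δ = -11.927°.
cos h₀ = −tan ϕ · tan δ = −tan(+62.3°) × tan(-11.927°) = 0.4023, so h₀ = 1.1568 rad = 66.28°.
Daylight = 2h₀/(2π) × 24.00 h = (1.1568/π) × 24.00 = 8.84 h.

8.84 h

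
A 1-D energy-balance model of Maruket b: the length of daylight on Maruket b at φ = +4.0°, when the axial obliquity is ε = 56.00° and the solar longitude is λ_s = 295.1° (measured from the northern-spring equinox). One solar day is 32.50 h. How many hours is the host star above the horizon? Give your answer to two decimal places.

15.43 h

Solar declination: sin δ = sin ε · sin λ_s = sin 56.00° × sin 295.1° = -0.75075, so δ = -48.655°.
cos H₀ = −tan φ · tan δ = −tan(+4.0°) × tan(-48.655°) = 0.0795, so H₀ = 1.4912 rad = 85.44°.
Daylight = 2H₀/(2π) × 32.50 h = (1.4912/π) × 32.50 = 15.43 h.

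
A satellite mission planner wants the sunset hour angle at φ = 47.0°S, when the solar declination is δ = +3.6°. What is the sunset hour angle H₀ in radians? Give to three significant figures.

cos H₀ = −tan φ · tan δ = −tan(-47.0°) × tan(+3.600°) = 0.0675, so H₀ = 1.5033 rad = 86.13°.

H₀ = 1.50 rad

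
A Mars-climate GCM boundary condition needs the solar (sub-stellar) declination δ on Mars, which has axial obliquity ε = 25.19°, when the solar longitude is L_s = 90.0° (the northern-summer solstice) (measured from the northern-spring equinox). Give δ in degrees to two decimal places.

sin δ = sin ε · sin L_s = sin 25.19° × sin 90.0° = 0.425621.
δ = arcsin(0.425621) = +25.19°.

δ = +25.19°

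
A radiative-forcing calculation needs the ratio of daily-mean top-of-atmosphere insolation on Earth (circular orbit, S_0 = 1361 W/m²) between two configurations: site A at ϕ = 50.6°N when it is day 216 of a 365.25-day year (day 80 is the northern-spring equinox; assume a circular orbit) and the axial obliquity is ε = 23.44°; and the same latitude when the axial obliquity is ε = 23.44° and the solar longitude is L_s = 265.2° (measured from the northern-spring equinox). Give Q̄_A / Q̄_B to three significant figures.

— Configuration A (ϕ=+50.6°):
Solar longitude: L_s = 360° × (216 − 80)/365.25 = 134.045°.
sin δ = sin 23.44° × sin 134.045° = 0.28593, so δ = +16.614°.
cos h₀ = −tan(+50.6°) tan(+16.614°) = -0.3633, h₀ = 1.9426 rad.
Bracket: h₀ sin ϕ sin δ + cos ϕ cos δ sin h₀ = 1.9426×0.77273×0.28593 + 0.63473×0.95825×0.93169 = 0.429211 + 0.566682 = 0.995893.
Q̄ = (S_0/π) × [bracket] = (1361/π) × 0.995893 = 431.44 W/m².
— Configuration B (ϕ=+50.6°):
Solar declination: sin δ = sin ε · sin L_s = sin 23.44° × sin 265.2° = -0.39639, so δ = -23.353°.
cos h₀ = −tan(+50.6°) tan(-23.353°) = 0.5256, h₀ = 1.0173 rad.
Bracket: h₀ sin ϕ sin δ + cos ϕ cos δ sin h₀ = 1.0173×0.77273×-0.39639 + 0.63473×0.91808×0.85071 = -0.311601 + 0.495737 = 0.184136.
Q̄ = (S_0/π) × [bracket] = (1361/π) × 0.184136 = 79.771 W/m².
Ratio Q̄_A / Q̄_B = 431.44 / 79.771 = 5.408.

Q̄_A / Q̄_B ≈ 5.41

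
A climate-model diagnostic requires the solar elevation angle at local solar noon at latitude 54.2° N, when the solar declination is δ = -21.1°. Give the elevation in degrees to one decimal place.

14.7°

At local noon the hour angle is zero, so the zenith angle equals |φ − δ| = |+54.2° − (-21.100°)| = 75.300°.
Elevation = 90° − 75.300° = 14.7°.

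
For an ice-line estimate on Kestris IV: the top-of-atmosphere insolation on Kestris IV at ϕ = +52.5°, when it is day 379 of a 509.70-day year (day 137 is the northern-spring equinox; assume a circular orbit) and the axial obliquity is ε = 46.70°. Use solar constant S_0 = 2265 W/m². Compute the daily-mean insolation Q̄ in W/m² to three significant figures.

Q̄ ≈ 544 W/m²

Solar longitude: L_s = 360° × (379 − 137)/509.70 = 170.924°.
sin δ = sin 46.70° × sin 170.924° = 0.11480, so δ = +6.592°.
cos h₀ = −tan(+52.5°) tan(+6.592°) = -0.1506, h₀ = 1.7220 rad.
Bracket: h₀ sin ϕ sin δ + cos ϕ cos δ sin h₀ = 1.7220×0.79335×0.11480 + 0.60876×0.99339×0.98859 = 0.156834 + 0.597836 = 0.754670.
Q̄ = (S_0/π) × [bracket] = (2265/π) × 0.754670 = 544.1 W/m².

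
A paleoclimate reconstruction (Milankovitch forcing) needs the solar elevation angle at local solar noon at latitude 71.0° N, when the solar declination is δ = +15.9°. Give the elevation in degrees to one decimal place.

At local noon the hour angle is zero, so the zenith angle equals |φ − δ| = |+71.0° − (+15.900°)| = 55.100°.
Elevation = 90° − 55.100° = 34.9°.

34.9°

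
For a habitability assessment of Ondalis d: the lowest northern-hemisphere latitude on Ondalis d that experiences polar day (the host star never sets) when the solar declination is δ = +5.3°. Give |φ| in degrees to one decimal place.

Polar day requires cos H₀ = −tan φ tan δ ≤ −1, i.e. tan φ tan δ ≥ 1.
The boundary is |tan φ| · |tan δ| = 1, so |φ| = 90° − |δ| = 90° − 5.3° = 84.7° in the northern hemisphere.

|φ| = 84.7°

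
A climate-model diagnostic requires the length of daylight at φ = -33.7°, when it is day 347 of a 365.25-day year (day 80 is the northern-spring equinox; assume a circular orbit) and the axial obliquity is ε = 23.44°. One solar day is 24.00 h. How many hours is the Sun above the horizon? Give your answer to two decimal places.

Solar longitude: λ_s = 360° × (347 − 80)/365.25 = 263.162°.
sin δ = sin 23.44° × sin 263.162° = -0.39496, so δ = -23.263°.
cos H₀ = −tan φ · tan δ = −tan(-33.7°) × tan(-23.263°) = -0.2867, so H₀ = 1.8616 rad = 106.66°.
Daylight = 2H₀/(2π) × 24.00 h = (1.8616/π) × 24.00 = 14.22 h.

14.22 h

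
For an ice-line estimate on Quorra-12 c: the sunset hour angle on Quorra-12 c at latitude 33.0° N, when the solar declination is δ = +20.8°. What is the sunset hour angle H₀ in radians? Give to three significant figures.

H₀ = 1.82 rad

cos H₀ = −tan φ · tan δ = −tan(+33.0°) × tan(+20.800°) = -0.2467, so H₀ = 1.8201 rad = 104.28°.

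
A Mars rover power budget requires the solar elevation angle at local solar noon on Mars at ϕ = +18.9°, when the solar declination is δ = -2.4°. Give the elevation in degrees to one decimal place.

68.7°

At local noon the hour angle is zero, so the zenith angle equals |ϕ − δ| = |+18.9° − (-2.400°)| = 21.300°.
Elevation = 90° − 21.300° = 68.7°.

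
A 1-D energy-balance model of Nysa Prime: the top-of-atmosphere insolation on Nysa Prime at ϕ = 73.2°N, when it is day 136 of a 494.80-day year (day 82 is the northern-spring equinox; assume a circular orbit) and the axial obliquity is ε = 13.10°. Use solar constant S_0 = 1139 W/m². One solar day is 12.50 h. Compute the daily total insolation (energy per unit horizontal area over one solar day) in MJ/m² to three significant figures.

8.74 MJ/m²

Solar longitude: L_s = 360° × (136 − 82)/494.80 = 39.289°.
sin δ = sin 13.10° × sin 39.289° = 0.14352, so δ = +8.252°.
cos h₀ = −tan(+73.2°) tan(+8.252°) = -0.4803, h₀ = 2.0718 rad.
Bracket: h₀ sin ϕ sin δ + cos ϕ cos δ sin h₀ = 2.0718×0.95732×0.14352 + 0.28903×0.98965×0.87708 = 0.284654 + 0.250879 = 0.535533.
Q̄ = (S_0/π) × [bracket] = (1139/π) × 0.535533 = 194.16 W/m².
Daily total = Q̄ × 12.50 h × 3600 s/h = 194.16 × 12.50 × 3600 / 10⁶ = 8.737 MJ/m².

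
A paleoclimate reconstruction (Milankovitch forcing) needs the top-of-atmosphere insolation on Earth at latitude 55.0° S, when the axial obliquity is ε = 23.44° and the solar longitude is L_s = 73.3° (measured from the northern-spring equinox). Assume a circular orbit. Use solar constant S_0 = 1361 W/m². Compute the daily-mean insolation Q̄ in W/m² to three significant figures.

Solar declination: sin δ = sin ε · sin L_s = sin 23.44° × sin 73.3° = 0.38101, so δ = +22.396°.
cos h₀ = −tan(-55.0°) tan(+22.396°) = 0.5885, h₀ = 0.9416 rad.
Bracket: h₀ sin ϕ sin δ + cos ϕ cos δ sin h₀ = 0.9416×-0.81915×0.38101 + 0.57358×0.92457×0.80847 = -0.293877 + 0.428744 = 0.134867.
Q̄ = (S_0/π) × [bracket] = (1361/π) × 0.134867 = 58.43 W/m².

Q̄ ≈ 58.4 W/m²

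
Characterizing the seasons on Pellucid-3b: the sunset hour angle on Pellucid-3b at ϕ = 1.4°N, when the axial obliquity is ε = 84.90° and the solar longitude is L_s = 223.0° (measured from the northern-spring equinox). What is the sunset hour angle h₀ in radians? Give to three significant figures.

h₀ = 1.55 rad

Solar declination: sin δ = sin ε · sin L_s = sin 84.90° × sin 223.0° = -0.67930, so δ = -42.789°.
cos h₀ = −tan ϕ · tan δ = −tan(+1.4°) × tan(-42.789°) = 0.0226, so h₀ = 1.5482 rad = 88.70°.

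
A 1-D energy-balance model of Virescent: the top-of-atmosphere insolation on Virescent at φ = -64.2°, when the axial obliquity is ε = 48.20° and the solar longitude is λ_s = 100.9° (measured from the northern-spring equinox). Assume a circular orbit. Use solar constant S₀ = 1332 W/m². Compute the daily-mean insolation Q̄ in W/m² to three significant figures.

Q̄ ≈ 0.00 W/m²

Solar declination: sin δ = sin ε · sin λ_s = sin 48.20° × sin 100.9° = 0.73203, so δ = +47.057°.
cos H₀ = −tan(-64.2°) tan(+47.057°) = 2.2227 ≥ 1 ⇒ polar night, H₀ = 0 and Q̄ = 0.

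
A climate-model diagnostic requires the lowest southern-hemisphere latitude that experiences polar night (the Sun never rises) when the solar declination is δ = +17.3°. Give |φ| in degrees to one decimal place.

|φ| = 72.7°

Polar night requires cos H₀ = −tan φ tan δ ≥ 1, i.e. tan φ tan δ ≤ −1.
The boundary is |tan φ| · |tan δ| = 1, so |φ| = 90° − |δ| = 90° − 17.3° = 72.7° in the southern hemisphere.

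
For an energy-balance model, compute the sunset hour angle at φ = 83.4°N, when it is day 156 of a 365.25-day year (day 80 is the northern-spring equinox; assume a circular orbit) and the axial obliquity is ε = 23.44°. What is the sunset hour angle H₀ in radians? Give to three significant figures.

H₀ = 3.14 rad

Solar longitude: λ_s = 360° × (156 − 80)/365.25 = 74.908°.
sin δ = sin 23.44° × sin 74.908° = 0.38407, so δ = +22.586°.
Sunrise equation: cos H₀ = −tan φ · tan δ = -3.5951 ≤ −1, so the Sun never sets (polar day) and H₀ = π.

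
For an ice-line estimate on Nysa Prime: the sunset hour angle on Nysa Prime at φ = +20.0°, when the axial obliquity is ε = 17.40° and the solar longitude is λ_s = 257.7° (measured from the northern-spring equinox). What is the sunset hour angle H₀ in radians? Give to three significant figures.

Solar declination: sin δ = sin ε · sin λ_s = sin 17.40° × sin 257.7° = -0.29218, so δ = -16.988°.
cos H₀ = −tan φ · tan δ = −tan(+20.0°) × tan(-16.988°) = 0.1112, so H₀ = 1.4594 rad = 83.62°.

H₀ = 1.46 rad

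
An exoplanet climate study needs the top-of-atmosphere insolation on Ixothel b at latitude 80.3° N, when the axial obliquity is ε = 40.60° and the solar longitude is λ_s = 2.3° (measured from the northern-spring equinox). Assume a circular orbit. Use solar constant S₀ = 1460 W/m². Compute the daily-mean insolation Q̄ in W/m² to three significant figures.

Q̄ ≈ 98.0 W/m²

Solar declination: sin δ = sin ε · sin λ_s = sin 40.60° × sin 2.3° = 0.02612, so δ = +1.497°.
cos H₀ = −tan(+80.3°) tan(+1.497°) = -0.1528, H₀ = 1.7242 rad.
Bracket: H₀ sin φ sin δ + cos φ cos δ sin H₀ = 1.7242×0.98570×0.02612 + 0.16849×0.99966×0.98825 = 0.044392 + 0.166454 = 0.210846.
Q̄ = (S₀/π) × [bracket] = (1460/π) × 0.210846 = 97.99 W/m².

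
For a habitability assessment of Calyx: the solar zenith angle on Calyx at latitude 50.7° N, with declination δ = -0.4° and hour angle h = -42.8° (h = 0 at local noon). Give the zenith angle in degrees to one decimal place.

cos θ_z = sin φ sin δ + cos φ cos δ cos h = -0.005402 + 0.464719 = 0.459317.
θ_z = arccos(0.459317) = 62.7°.

θ_z = 62.7°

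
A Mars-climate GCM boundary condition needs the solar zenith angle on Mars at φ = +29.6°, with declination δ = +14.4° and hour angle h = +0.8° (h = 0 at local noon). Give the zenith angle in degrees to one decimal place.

cos θ_z = sin φ sin δ + cos φ cos δ cos h = 0.122838 + 0.842096 = 0.964934.
θ_z = arccos(0.964934) = 15.2°.

θ_z = 15.2°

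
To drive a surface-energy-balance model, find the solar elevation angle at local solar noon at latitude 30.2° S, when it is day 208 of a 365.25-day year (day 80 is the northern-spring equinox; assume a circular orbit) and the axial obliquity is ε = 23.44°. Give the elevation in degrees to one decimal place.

Solar longitude: λ_s = 360° × (208 − 80)/365.25 = 126.160°.
sin δ = sin 23.44° × sin 126.160° = 0.32116, so δ = +18.733°.
At local noon the hour angle is zero, so the zenith angle equals |φ − δ| = |-30.2° − (+18.733°)| = 48.933°.
Elevation = 90° − 48.933° = 41.1°.

41.1°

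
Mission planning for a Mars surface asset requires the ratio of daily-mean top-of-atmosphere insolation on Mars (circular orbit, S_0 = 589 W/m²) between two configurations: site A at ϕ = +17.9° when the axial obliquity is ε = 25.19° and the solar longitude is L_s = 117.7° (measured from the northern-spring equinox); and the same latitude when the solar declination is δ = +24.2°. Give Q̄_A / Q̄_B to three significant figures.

— Configuration A (ϕ=+17.9°):
Solar declination: sin δ = sin ε · sin L_s = sin 25.19° × sin 117.7° = 0.37684, so δ = +22.138°.
cos h₀ = −tan(+17.9°) tan(+22.138°) = -0.1314, h₀ = 1.7026 rad.
Bracket: h₀ sin ϕ sin δ + cos ϕ cos δ sin h₀ = 1.7026×0.30736×0.37684 + 0.95159×0.92628×0.99133 = 0.197205 + 0.873797 = 1.071002.
Q̄ = (S_0/π) × [bracket] = (589/π) × 1.071002 = 200.80 W/m².
— Configuration B (ϕ=+17.9°):
cos h₀ = −tan(+17.9°) tan(+24.200°) = -0.1452, h₀ = 1.7165 rad.
Bracket: h₀ sin ϕ sin δ + cos ϕ cos δ sin h₀ = 1.7165×0.30736×0.40992 + 0.95159×0.91212×0.98941 = 0.216267 + 0.858773 = 1.075040.
Q̄ = (S_0/π) × [bracket] = (589/π) × 1.075040 = 201.55 W/m².
Ratio Q̄_A / Q̄_B = 200.80 / 201.55 = 0.9963.

Q̄_A / Q̄_B ≈ 0.996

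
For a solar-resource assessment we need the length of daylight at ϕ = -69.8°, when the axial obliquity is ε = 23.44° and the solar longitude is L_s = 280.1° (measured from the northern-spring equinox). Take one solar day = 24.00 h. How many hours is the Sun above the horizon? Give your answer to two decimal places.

24.00 h

Solar declination: sin δ = sin ε · sin L_s = sin 23.44° × sin 280.1° = -0.39162, so δ = -23.056°.
Sunrise equation: cos h₀ = −tan ϕ · tan δ = -1.1568 ≤ −1, so the Sun never sets (polar day) and h₀ = π.
Daylight = 2h₀/(2π) × 24.00 h = (3.1416/π) × 24.00 = 24.00 h.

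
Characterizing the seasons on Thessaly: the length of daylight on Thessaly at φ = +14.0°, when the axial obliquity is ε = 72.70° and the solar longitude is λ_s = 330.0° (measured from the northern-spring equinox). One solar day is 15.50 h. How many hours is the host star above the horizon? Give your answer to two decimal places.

7.08 h

Solar declination: sin δ = sin ε · sin λ_s = sin 72.70° × sin 330.0° = -0.47738, so δ = -28.514°.
cos H₀ = −tan φ · tan δ = −tan(+14.0°) × tan(-28.514°) = 0.1355, so H₀ = 1.4349 rad = 82.22°.
Daylight = 2H₀/(2π) × 15.50 h = (1.4349/π) × 15.50 = 7.08 h.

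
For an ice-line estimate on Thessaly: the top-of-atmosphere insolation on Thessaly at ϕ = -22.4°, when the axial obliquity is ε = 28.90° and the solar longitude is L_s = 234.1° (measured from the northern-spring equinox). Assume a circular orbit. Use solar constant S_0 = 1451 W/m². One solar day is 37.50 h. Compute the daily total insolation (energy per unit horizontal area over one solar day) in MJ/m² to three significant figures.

Solar declination: sin δ = sin ε · sin L_s = sin 28.90° × sin 234.1° = -0.39148, so δ = -23.047°.
cos h₀ = −tan(-22.4°) tan(-23.047°) = -0.1754, h₀ = 1.7471 rad.
Bracket: h₀ sin ϕ sin δ + cos ϕ cos δ sin h₀ = 1.7471×-0.38107×-0.39148 + 0.92455×0.92019×0.98451 = 0.260635 + 0.837583 = 1.098218.
Q̄ = (S_0/π) × [bracket] = (1451/π) × 1.098218 = 507.23 W/m².
Daily total = Q̄ × 37.50 h × 3600 s/h = 507.23 × 37.50 × 3600 / 10⁶ = 68.48 MJ/m².

68.5 MJ/m²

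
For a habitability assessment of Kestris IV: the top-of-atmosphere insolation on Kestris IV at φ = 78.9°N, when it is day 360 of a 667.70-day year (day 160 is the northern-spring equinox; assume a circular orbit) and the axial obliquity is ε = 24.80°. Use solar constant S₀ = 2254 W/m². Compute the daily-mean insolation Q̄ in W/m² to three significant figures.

Q̄ ≈ 883 W/m²

Solar longitude: λ_s = 360° × (360 − 160)/667.70 = 107.833°.
sin δ = sin 24.80° × sin 107.833° = 0.39930, so δ = +23.534°.
cos H₀ = −tan(+78.9°) tan(+23.534°) = -2.2199 ≤ −1 ⇒ polar day, H₀ = π.
Bracket: H₀ sin φ sin δ + cos φ cos δ sin H₀ = 3.1416×0.98129×0.39930 + 0.19252×0.91682×0.00000 = 1.230970 + 0.000000 = 1.230970.
Q̄ = (S₀/π) × [bracket] = (2254/π) × 1.230970 = 883.2 W/m².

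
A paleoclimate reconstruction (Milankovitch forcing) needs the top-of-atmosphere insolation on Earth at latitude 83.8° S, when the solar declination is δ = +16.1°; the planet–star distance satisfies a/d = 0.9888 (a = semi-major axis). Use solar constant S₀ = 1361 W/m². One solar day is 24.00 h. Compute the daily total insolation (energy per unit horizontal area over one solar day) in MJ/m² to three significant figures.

0.00 MJ/m²

cos H₀ = −tan(-83.8°) tan(+16.100°) = 2.6569 ≥ 1 ⇒ polar night, H₀ = 0 and Q̄ = 0.
Inverse-square distance factor (a/d)² = 0.9888² = 0.977725.
Daily total = Q̄ × 24.00 h × 3600 s/h = 0.00 MJ/m².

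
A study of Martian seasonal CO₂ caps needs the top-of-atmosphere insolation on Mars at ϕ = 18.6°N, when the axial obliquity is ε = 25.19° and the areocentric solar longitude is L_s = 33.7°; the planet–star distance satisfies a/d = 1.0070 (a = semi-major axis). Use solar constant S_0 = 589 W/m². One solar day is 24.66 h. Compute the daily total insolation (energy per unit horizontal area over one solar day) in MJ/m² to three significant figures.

17.6 MJ/m²

sin δ = sin 25.19° × sin 33.7° = 0.23615, so δ = +13.660°.
cos h₀ = −tan(+18.6°) tan(+13.660°) = -0.0818, h₀ = 1.6527 rad.
Bracket: h₀ sin ϕ sin δ + cos ϕ cos δ sin h₀ = 1.6527×0.31896×0.23615 + 0.94777×0.97172×0.99665 = 0.124485 + 0.917882 = 1.042367.
Inverse-square distance factor (a/d)² = 1.0070² = 1.014049.
Q̄ = (S_0/π) × 1.014049 × [bracket] = (589/π) × 1.014049 × 1.042367 = 198.17 W/m².
Daily total = Q̄ × 24.66 h × 3600 s/h = 198.17 × 24.66 × 3600 / 10⁶ = 17.59 MJ/m².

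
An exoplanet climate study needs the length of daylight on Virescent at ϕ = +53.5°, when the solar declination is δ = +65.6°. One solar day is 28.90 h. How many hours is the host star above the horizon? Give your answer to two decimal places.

Sunrise equation: cos h₀ = −tan ϕ · tan δ = -2.9792 ≤ −1, so the host star never sets (polar day) and h₀ = π.
Daylight = 2h₀/(2π) × 28.90 h = (3.1416/π) × 28.90 = 28.90 h.

28.90 h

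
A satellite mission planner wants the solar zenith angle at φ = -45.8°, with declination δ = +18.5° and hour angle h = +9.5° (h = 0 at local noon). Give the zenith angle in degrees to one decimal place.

θ_z = 64.9°

cos θ_z = sin φ sin δ + cos φ cos δ cos h = -0.227479 + 0.652071 = 0.424592.
θ_z = arccos(0.424592) = 64.9°.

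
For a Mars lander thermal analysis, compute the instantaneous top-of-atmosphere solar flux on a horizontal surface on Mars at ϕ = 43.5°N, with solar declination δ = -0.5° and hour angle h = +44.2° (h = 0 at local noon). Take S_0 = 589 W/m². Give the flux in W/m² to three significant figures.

cos θ_z = sin ϕ sin δ + cos ϕ cos δ cos h = -0.006007 + 0.520009 = 0.514002.
Flux = S_0 · cos θ_z = 589 × 0.514002 = 302.7 W/m².

303 W/m²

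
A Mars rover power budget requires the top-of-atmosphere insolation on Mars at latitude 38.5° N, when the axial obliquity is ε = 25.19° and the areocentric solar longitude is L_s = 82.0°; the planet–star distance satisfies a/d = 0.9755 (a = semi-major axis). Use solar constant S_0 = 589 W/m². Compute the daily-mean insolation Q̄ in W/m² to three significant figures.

Q̄ ≈ 209 W/m²

sin δ = sin 25.19° × sin 82.0° = 0.42148, so δ = +24.928°.
cos h₀ = −tan(+38.5°) tan(+24.928°) = -0.3697, h₀ = 1.9495 rad.
Bracket: h₀ sin ϕ sin δ + cos ϕ cos δ sin h₀ = 1.9495×0.62251×0.42148 + 0.78261×0.90684×0.92915 = 0.511501 + 0.659420 = 1.170921.
Inverse-square distance factor (a/d)² = 0.9755² = 0.951600.
Q̄ = (S_0/π) × 0.951600 × [bracket] = (589/π) × 0.951600 × 1.170921 = 208.9 W/m².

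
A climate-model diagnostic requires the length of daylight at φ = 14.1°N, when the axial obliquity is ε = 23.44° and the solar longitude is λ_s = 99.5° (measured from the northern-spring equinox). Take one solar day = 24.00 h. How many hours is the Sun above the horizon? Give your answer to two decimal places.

Solar declination: sin δ = sin ε · sin λ_s = sin 23.44° × sin 99.5° = 0.39233, so δ = +23.100°.
cos H₀ = −tan φ · tan δ = −tan(+14.1°) × tan(+23.100°) = -0.1071, so H₀ = 1.6781 rad = 96.15°.
Daylight = 2H₀/(2π) × 24.00 h = (1.6781/π) × 24.00 = 12.82 h.

12.82 h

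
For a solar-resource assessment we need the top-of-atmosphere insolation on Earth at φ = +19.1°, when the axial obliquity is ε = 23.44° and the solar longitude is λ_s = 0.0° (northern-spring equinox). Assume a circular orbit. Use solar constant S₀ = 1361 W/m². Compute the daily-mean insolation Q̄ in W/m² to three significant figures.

Solar declination: sin δ = sin ε · sin λ_s = sin 23.44° × sin 0.0° = 0.00000, so δ = +0.000°.
cos H₀ = −tan(+19.1°) tan(+0.000°) = -0.0000, H₀ = 1.5708 rad.
Bracket: H₀ sin φ sin δ + cos φ cos δ sin H₀ = 1.5708×0.32722×0.00000 + 0.94495×1.00000×1.00000 = 0.000000 + 0.944950 = 0.944950.
Q̄ = (S₀/π) × [bracket] = (1361/π) × 0.944950 = 409.4 W/m².

Q̄ ≈ 409 W/m²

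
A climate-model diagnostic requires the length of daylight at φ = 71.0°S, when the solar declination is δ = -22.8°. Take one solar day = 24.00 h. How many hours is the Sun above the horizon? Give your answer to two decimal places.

Sunrise equation: cos H₀ = −tan φ · tan δ = -1.2208 ≤ −1, so the Sun never sets (polar day) and H₀ = π.
Daylight = 2H₀/(2π) × 24.00 h = (3.1416/π) × 24.00 = 24.00 h.

24.00 h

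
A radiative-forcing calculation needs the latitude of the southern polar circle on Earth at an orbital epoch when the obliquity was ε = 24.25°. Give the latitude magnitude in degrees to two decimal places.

65.75°

The polar circle is the lowest latitude that experiences at least one full rotation of continuous darkness at the northern-summer solstice; it lies at |φ| = 90° − ε = 90° − 24.25° = 65.75°.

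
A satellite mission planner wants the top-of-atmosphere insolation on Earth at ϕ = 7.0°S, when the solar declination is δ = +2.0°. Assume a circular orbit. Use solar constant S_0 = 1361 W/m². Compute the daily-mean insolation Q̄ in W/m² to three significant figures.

cos h₀ = −tan(-7.0°) tan(+2.000°) = 0.0043, h₀ = 1.5665 rad.
Bracket: h₀ sin ϕ sin δ + cos ϕ cos δ sin h₀ = 1.5665×-0.12187×0.03490 + 0.99255×0.99939×0.99999 = -0.006663 + 0.991935 = 0.985272.
Q̄ = (S_0/π) × [bracket] = (1361/π) × 0.985272 = 426.8 W/m².

Q̄ ≈ 427 W/m²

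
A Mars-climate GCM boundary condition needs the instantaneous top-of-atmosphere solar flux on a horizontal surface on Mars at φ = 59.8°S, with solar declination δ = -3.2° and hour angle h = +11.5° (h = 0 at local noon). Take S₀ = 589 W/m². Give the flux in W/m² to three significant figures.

318 W/m²

cos θ_z = sin φ sin δ + cos φ cos δ cos h = 0.048245 + 0.492153 = 0.540398.
Flux = S₀ · cos θ_z = 589 × 0.540398 = 318.3 W/m².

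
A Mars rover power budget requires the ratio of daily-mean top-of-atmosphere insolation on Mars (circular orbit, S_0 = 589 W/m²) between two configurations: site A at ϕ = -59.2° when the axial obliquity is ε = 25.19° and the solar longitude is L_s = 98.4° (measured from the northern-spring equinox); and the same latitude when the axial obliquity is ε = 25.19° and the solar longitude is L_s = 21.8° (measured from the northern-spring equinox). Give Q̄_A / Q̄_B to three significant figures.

— Configuration A (ϕ=-59.2°):
Solar declination: sin δ = sin ε · sin L_s = sin 25.19° × sin 98.4° = 0.42106, so δ = +24.901°.
cos h₀ = −tan(-59.2°) tan(+24.901°) = 0.7787, h₀ = 0.6782 rad.
Bracket: h₀ sin ϕ sin δ + cos ϕ cos δ sin h₀ = 0.6782×-0.85896×0.42106 + 0.51204×0.90703×0.62737 = -0.245287 + 0.291373 = 0.046086.
Q̄ = (S_0/π) × [bracket] = (589/π) × 0.046086 = 8.6404 W/m².
— Configuration B (ϕ=-59.2°):
Solar declination: sin δ = sin ε · sin L_s = sin 25.19° × sin 21.8° = 0.15806, so δ = +9.094°.
cos h₀ = −tan(-59.2°) tan(+9.094°) = 0.2685, h₀ = 1.2989 rad.
Bracket: h₀ sin ϕ sin δ + cos ϕ cos δ sin h₀ = 1.2989×-0.85896×0.15806 + 0.51204×0.98743×0.96327 = -0.176348 + 0.487033 = 0.310685.
Q̄ = (S_0/π) × [bracket] = (589/π) × 0.310685 = 58.249 W/m².
Ratio Q̄_A / Q̄_B = 8.6404 / 58.249 = 0.1483.

Q̄_A / Q̄_B ≈ 0.148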